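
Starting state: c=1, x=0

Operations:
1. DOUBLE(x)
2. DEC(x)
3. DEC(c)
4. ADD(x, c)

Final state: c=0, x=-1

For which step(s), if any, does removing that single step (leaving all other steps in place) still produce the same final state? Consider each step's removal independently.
Step(s) 1, 4

Testing removal of each single step:
Without step 1: final = c=0, x=-1 (same)
Without step 2: final = c=0, x=0 (different)
Without step 3: final = c=1, x=0 (different)
Without step 4: final = c=0, x=-1 (same)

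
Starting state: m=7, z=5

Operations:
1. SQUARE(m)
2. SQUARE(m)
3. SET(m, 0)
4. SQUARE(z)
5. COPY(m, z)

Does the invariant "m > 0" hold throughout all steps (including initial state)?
No, violated after step 3

The invariant is violated after step 3.

State at each step:
Initial: m=7, z=5
After step 1: m=49, z=5
After step 2: m=2401, z=5
After step 3: m=0, z=5
After step 4: m=0, z=25
After step 5: m=25, z=25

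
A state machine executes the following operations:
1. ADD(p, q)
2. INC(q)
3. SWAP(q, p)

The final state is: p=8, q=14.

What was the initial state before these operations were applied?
p=7, q=7

Working backwards:
Final state: p=8, q=14
Before step 3 (SWAP(q, p)): p=14, q=8
Before step 2 (INC(q)): p=14, q=7
Before step 1 (ADD(p, q)): p=7, q=7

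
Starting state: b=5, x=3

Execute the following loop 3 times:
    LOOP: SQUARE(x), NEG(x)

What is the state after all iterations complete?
b=5, x=-6561

Iteration trace:
Start: b=5, x=3
After iteration 1: b=5, x=-9
After iteration 2: b=5, x=-81
After iteration 3: b=5, x=-6561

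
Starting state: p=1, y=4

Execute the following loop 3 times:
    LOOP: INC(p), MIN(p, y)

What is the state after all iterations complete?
p=4, y=4

Iteration trace:
Start: p=1, y=4
After iteration 1: p=2, y=4
After iteration 2: p=3, y=4
After iteration 3: p=4, y=4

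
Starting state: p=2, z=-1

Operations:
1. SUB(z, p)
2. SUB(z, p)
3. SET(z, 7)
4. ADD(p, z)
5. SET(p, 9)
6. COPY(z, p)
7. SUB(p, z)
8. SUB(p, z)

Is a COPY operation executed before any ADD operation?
No

First COPY: step 6
First ADD: step 4
Since 6 > 4, ADD comes first.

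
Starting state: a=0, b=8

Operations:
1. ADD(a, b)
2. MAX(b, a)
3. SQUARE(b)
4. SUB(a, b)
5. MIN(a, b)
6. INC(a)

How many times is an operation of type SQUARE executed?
1

Counting SQUARE operations:
Step 3: SQUARE(b) ← SQUARE
Total: 1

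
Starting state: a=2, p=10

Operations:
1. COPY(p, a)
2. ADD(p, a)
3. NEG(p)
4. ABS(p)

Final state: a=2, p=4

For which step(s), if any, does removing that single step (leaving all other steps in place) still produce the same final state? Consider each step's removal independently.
Step(s) 3

Testing removal of each single step:
Without step 1: final = a=2, p=12 (different)
Without step 2: final = a=2, p=2 (different)
Without step 3: final = a=2, p=4 (same)
Without step 4: final = a=2, p=-4 (different)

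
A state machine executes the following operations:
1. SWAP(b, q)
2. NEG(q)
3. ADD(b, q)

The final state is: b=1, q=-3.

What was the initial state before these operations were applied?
b=3, q=4

Working backwards:
Final state: b=1, q=-3
Before step 3 (ADD(b, q)): b=4, q=-3
Before step 2 (NEG(q)): b=4, q=3
Before step 1 (SWAP(b, q)): b=3, q=4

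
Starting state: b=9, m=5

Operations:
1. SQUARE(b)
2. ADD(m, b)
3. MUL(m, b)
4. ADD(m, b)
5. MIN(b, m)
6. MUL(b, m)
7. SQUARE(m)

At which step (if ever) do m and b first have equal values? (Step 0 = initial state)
Never

m and b never become equal during execution.

Comparing values at each step:
Initial: m=5, b=9
After step 1: m=5, b=81
After step 2: m=86, b=81
After step 3: m=6966, b=81
After step 4: m=7047, b=81
After step 5: m=7047, b=81
After step 6: m=7047, b=570807
After step 7: m=49660209, b=570807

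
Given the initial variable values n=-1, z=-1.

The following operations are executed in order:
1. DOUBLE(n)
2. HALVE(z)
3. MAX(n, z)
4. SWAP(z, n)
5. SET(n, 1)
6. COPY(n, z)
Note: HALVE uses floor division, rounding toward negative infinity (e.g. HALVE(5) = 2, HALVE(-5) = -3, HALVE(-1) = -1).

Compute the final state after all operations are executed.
{n: -1, z: -1}

Step-by-step execution:
Initial: n=-1, z=-1
After step 1 (DOUBLE(n)): n=-2, z=-1
After step 2 (HALVE(z)): n=-2, z=-1
After step 3 (MAX(n, z)): n=-1, z=-1
After step 4 (SWAP(z, n)): n=-1, z=-1
After step 5 (SET(n, 1)): n=1, z=-1
After step 6 (COPY(n, z)): n=-1, z=-1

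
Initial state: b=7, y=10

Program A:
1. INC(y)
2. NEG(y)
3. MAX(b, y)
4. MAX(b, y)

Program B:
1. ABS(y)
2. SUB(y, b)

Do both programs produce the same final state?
No

Program A final state: b=7, y=-11
Program B final state: b=7, y=3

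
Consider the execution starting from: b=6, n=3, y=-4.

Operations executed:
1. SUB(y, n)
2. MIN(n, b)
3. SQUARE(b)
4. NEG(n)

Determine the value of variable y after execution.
y = -7

Tracing execution:
Step 1: SUB(y, n) → y = -7
Step 2: MIN(n, b) → y = -7
Step 3: SQUARE(b) → y = -7
Step 4: NEG(n) → y = -7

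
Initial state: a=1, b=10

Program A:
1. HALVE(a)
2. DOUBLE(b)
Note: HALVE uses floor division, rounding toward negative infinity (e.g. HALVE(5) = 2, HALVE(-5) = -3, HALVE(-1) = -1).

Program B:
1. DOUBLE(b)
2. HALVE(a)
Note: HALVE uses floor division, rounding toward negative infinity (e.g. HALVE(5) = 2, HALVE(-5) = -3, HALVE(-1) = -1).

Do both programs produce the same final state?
Yes

Program A final state: a=0, b=20
Program B final state: a=0, b=20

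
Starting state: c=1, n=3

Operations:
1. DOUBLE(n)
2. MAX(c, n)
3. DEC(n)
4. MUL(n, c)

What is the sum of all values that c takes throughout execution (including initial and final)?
20

Values of c at each step:
Initial: c = 1
After step 1: c = 1
After step 2: c = 6
After step 3: c = 6
After step 4: c = 6
Sum = 1 + 1 + 6 + 6 + 6 = 20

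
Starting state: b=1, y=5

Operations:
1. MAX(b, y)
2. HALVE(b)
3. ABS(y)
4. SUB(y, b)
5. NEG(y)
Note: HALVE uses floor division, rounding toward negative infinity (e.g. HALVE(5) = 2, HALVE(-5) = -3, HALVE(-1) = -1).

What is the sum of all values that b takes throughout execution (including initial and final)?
14

Values of b at each step:
Initial: b = 1
After step 1: b = 5
After step 2: b = 2
After step 3: b = 2
After step 4: b = 2
After step 5: b = 2
Sum = 1 + 5 + 2 + 2 + 2 + 2 = 14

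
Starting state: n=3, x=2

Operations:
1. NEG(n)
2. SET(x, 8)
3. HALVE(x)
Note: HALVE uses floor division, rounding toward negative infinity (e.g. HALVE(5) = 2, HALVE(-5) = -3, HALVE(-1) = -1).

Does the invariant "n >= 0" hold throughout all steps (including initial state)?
No, violated after step 1

The invariant is violated after step 1.

State at each step:
Initial: n=3, x=2
After step 1: n=-3, x=2
After step 2: n=-3, x=8
After step 3: n=-3, x=4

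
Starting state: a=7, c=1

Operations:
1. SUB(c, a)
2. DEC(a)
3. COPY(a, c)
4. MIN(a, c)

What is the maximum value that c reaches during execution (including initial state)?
1

Values of c at each step:
Initial: c = 1 ← maximum
After step 1: c = -6
After step 2: c = -6
After step 3: c = -6
After step 4: c = -6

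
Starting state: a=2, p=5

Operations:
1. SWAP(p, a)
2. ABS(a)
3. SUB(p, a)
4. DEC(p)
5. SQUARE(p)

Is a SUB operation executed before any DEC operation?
Yes

First SUB: step 3
First DEC: step 4
Since 3 < 4, SUB comes first.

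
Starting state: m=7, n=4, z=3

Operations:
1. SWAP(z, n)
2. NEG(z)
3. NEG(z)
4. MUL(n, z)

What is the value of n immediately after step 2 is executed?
n = 3

Tracing n through execution:
Initial: n = 4
After step 1 (SWAP(z, n)): n = 3
After step 2 (NEG(z)): n = 3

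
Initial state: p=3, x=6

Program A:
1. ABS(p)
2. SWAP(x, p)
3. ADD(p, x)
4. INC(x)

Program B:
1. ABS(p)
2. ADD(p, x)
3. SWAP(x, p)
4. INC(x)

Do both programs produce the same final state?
No

Program A final state: p=9, x=4
Program B final state: p=6, x=10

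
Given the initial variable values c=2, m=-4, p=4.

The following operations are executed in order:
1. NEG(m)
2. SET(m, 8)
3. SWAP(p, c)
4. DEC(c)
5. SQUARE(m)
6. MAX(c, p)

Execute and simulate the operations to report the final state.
{c: 3, m: 64, p: 2}

Step-by-step execution:
Initial: c=2, m=-4, p=4
After step 1 (NEG(m)): c=2, m=4, p=4
After step 2 (SET(m, 8)): c=2, m=8, p=4
After step 3 (SWAP(p, c)): c=4, m=8, p=2
After step 4 (DEC(c)): c=3, m=8, p=2
After step 5 (SQUARE(m)): c=3, m=64, p=2
After step 6 (MAX(c, p)): c=3, m=64, p=2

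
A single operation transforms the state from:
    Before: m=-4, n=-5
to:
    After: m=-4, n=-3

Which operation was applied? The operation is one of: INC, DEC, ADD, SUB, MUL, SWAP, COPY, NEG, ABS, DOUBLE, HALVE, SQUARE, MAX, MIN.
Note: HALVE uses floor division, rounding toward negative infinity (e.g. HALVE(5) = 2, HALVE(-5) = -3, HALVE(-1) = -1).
HALVE(n)

Analyzing the change:
Before: m=-4, n=-5
After: m=-4, n=-3
Variable n changed from -5 to -3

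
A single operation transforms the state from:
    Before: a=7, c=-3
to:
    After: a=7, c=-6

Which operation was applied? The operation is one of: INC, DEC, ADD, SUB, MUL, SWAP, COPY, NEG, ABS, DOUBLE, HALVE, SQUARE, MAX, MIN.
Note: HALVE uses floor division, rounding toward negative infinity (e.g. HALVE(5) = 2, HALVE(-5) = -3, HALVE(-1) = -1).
DOUBLE(c)

Analyzing the change:
Before: a=7, c=-3
After: a=7, c=-6
Variable c changed from -3 to -6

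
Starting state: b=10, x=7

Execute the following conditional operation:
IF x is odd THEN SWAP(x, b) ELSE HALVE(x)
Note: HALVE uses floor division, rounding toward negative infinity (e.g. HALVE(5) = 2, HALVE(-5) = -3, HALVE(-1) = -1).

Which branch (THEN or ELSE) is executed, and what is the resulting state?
Branch: THEN, Final state: b=7, x=10

Evaluating condition: x is odd
Condition is True, so THEN branch executes
After SWAP(x, b): b=7, x=10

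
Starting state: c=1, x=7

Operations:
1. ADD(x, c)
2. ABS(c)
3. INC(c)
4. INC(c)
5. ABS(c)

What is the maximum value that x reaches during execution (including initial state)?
8

Values of x at each step:
Initial: x = 7
After step 1: x = 8 ← maximum
After step 2: x = 8
After step 3: x = 8
After step 4: x = 8
After step 5: x = 8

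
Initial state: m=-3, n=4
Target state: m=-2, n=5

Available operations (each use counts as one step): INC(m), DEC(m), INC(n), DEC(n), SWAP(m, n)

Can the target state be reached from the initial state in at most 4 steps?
Yes

Path (2 steps): INC(m) → INC(n)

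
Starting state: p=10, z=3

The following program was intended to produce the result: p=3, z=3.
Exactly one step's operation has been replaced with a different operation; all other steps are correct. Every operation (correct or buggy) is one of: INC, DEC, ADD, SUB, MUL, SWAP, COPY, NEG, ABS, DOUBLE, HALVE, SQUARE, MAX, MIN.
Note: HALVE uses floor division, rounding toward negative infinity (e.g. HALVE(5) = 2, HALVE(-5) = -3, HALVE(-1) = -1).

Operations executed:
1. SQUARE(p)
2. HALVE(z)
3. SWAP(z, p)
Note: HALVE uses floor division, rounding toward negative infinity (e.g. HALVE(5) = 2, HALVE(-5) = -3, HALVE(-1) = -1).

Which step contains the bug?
Step 2

Trace with buggy code:
Initial: p=10, z=3
After step 1: p=100, z=3
After step 2: p=100, z=1
After step 3: p=1, z=100
Actual final p=1, z=100 ≠ expected p=3, z=3.
Step 2 is the only position where a single-operation replacement can produce the expected result.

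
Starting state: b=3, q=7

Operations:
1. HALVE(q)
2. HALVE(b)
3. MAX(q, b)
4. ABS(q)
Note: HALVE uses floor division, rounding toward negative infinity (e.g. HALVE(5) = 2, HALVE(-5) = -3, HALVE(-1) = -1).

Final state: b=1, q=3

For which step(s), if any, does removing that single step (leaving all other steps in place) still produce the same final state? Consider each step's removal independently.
Step(s) 3, 4

Testing removal of each single step:
Without step 1: final = b=1, q=7 (different)
Without step 2: final = b=3, q=3 (different)
Without step 3: final = b=1, q=3 (same)
Without step 4: final = b=1, q=3 (same)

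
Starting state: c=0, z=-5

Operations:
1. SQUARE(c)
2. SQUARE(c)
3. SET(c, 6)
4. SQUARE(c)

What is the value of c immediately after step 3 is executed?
c = 6

Tracing c through execution:
Initial: c = 0
After step 1 (SQUARE(c)): c = 0
After step 2 (SQUARE(c)): c = 0
After step 3 (SET(c, 6)): c = 6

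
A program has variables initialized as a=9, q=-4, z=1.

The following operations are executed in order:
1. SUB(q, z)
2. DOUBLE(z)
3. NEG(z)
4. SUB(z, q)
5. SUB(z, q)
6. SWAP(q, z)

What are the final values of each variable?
{a: 9, q: 8, z: -5}

Step-by-step execution:
Initial: a=9, q=-4, z=1
After step 1 (SUB(q, z)): a=9, q=-5, z=1
After step 2 (DOUBLE(z)): a=9, q=-5, z=2
After step 3 (NEG(z)): a=9, q=-5, z=-2
After step 4 (SUB(z, q)): a=9, q=-5, z=3
After step 5 (SUB(z, q)): a=9, q=-5, z=8
After step 6 (SWAP(q, z)): a=9, q=8, z=-5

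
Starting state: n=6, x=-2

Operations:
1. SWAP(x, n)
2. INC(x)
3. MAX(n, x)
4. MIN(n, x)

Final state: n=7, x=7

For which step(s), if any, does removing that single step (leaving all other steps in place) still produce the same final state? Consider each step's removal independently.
Step(s) 4

Testing removal of each single step:
Without step 1: final = n=-1, x=-1 (different)
Without step 2: final = n=6, x=6 (different)
Without step 3: final = n=-2, x=7 (different)
Without step 4: final = n=7, x=7 (same)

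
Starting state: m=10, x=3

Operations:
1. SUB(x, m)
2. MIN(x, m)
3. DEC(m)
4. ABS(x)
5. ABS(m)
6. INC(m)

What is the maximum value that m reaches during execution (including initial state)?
10

Values of m at each step:
Initial: m = 10 ← maximum
After step 1: m = 10
After step 2: m = 10
After step 3: m = 9
After step 4: m = 9
After step 5: m = 9
After step 6: m = 10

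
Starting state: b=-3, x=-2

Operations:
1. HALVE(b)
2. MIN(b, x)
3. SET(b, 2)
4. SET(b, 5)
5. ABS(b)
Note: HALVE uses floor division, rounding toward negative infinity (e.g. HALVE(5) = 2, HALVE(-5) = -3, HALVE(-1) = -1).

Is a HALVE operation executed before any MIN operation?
Yes

First HALVE: step 1
First MIN: step 2
Since 1 < 2, HALVE comes first.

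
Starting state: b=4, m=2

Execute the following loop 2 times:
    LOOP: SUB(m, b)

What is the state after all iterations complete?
b=4, m=-6

Iteration trace:
Start: b=4, m=2
After iteration 1: b=4, m=-2
After iteration 2: b=4, m=-6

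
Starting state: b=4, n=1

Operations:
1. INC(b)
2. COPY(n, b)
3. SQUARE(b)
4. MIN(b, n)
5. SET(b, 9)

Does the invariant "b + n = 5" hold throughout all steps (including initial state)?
No, violated after step 1

The invariant is violated after step 1.

State at each step:
Initial: b=4, n=1
After step 1: b=5, n=1
After step 2: b=5, n=5
After step 3: b=25, n=5
After step 4: b=5, n=5
After step 5: b=9, n=5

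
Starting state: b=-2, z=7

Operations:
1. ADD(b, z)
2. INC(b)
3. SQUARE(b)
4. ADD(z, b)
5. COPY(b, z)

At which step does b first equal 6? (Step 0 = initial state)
Step 2

Tracing b:
Initial: b = -2
After step 1: b = 5
After step 2: b = 6 ← first occurrence
After step 3: b = 36
After step 4: b = 36
After step 5: b = 43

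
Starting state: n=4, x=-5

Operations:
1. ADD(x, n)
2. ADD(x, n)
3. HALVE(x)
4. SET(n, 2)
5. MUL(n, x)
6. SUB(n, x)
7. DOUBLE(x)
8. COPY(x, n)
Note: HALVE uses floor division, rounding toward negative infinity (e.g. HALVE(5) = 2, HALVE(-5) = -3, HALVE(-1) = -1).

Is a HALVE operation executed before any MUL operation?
Yes

First HALVE: step 3
First MUL: step 5
Since 3 < 5, HALVE comes first.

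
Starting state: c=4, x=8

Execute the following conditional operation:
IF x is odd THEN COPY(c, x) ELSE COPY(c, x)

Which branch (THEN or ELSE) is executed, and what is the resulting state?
Branch: ELSE, Final state: c=8, x=8

Evaluating condition: x is odd
Condition is False, so ELSE branch executes
After COPY(c, x): c=8, x=8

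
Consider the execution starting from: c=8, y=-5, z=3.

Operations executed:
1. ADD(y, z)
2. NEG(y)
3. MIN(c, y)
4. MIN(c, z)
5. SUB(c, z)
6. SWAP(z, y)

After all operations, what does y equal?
y = 3

Tracing execution:
Step 1: ADD(y, z) → y = -2
Step 2: NEG(y) → y = 2
Step 3: MIN(c, y) → y = 2
Step 4: MIN(c, z) → y = 2
Step 5: SUB(c, z) → y = 2
Step 6: SWAP(z, y) → y = 3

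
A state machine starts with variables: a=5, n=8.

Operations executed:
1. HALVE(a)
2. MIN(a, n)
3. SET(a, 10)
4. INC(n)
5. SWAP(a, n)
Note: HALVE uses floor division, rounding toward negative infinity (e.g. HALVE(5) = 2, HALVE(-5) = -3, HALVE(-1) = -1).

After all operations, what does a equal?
a = 9

Tracing execution:
Step 1: HALVE(a) → a = 2
Step 2: MIN(a, n) → a = 2
Step 3: SET(a, 10) → a = 10
Step 4: INC(n) → a = 10
Step 5: SWAP(a, n) → a = 9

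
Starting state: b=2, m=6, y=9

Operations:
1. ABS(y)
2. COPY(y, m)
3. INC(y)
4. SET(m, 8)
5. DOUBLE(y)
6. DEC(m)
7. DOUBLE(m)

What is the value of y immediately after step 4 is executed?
y = 7

Tracing y through execution:
Initial: y = 9
After step 1 (ABS(y)): y = 9
After step 2 (COPY(y, m)): y = 6
After step 3 (INC(y)): y = 7
After step 4 (SET(m, 8)): y = 7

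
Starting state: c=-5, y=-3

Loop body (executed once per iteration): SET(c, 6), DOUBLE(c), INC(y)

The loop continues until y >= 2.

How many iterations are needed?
5

Tracing iterations:
Initial: c=-5, y=-3
After iteration 1: c=12, y=-2
After iteration 2: c=12, y=-1
After iteration 3: c=12, y=0
After iteration 4: c=12, y=1
After iteration 5: c=12, y=2
y >= 2 now holds, so the loop exits after 5 iterations.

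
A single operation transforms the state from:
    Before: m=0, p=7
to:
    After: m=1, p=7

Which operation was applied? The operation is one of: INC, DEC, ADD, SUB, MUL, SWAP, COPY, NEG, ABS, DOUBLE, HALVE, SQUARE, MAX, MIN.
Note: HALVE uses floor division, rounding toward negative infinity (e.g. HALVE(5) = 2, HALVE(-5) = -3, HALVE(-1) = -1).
INC(m)

Analyzing the change:
Before: m=0, p=7
After: m=1, p=7
Variable m changed from 0 to 1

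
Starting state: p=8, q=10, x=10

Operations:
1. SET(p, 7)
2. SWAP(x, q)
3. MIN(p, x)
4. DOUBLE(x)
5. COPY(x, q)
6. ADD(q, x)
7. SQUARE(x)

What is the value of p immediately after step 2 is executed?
p = 7

Tracing p through execution:
Initial: p = 8
After step 1 (SET(p, 7)): p = 7
After step 2 (SWAP(x, q)): p = 7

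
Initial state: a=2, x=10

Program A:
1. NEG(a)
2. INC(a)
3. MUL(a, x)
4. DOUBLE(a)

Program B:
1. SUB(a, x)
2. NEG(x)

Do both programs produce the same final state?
No

Program A final state: a=-20, x=10
Program B final state: a=-8, x=-10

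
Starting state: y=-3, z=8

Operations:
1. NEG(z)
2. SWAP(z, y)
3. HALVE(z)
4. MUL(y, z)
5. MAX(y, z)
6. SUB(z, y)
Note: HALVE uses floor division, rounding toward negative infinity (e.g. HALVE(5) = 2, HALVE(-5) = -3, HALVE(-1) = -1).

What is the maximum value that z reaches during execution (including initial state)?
8

Values of z at each step:
Initial: z = 8 ← maximum
After step 1: z = -8
After step 2: z = -3
After step 3: z = -2
After step 4: z = -2
After step 5: z = -2
After step 6: z = -18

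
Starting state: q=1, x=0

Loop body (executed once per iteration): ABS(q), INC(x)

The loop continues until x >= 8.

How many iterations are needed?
8

Tracing iterations:
Initial: q=1, x=0
After iteration 1: q=1, x=1
After iteration 2: q=1, x=2
After iteration 3: q=1, x=3
After iteration 4: q=1, x=4
After iteration 5: q=1, x=5
After iteration 6: q=1, x=6
After iteration 7: q=1, x=7
After iteration 8: q=1, x=8
x >= 8 now holds, so the loop exits after 8 iterations.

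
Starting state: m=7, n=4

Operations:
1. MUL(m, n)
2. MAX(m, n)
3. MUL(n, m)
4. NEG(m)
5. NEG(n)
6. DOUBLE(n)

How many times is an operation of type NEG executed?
2

Counting NEG operations:
Step 4: NEG(m) ← NEG
Step 5: NEG(n) ← NEG
Total: 2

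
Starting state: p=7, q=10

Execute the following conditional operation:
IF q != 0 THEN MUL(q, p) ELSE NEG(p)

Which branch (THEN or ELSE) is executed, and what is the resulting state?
Branch: THEN, Final state: p=7, q=70

Evaluating condition: q != 0
q = 10
Condition is True, so THEN branch executes
After MUL(q, p): p=7, q=70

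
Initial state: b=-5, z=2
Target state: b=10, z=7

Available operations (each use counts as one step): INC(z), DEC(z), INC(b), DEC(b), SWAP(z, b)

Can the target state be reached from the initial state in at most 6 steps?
No

The target state cannot be reached within 6 steps.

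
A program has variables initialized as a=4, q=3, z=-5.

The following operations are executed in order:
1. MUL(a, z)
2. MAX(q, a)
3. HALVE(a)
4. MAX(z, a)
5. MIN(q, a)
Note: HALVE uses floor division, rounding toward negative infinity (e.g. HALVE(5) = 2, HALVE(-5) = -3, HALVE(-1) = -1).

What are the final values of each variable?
{a: -10, q: -10, z: -5}

Step-by-step execution:
Initial: a=4, q=3, z=-5
After step 1 (MUL(a, z)): a=-20, q=3, z=-5
After step 2 (MAX(q, a)): a=-20, q=3, z=-5
After step 3 (HALVE(a)): a=-10, q=3, z=-5
After step 4 (MAX(z, a)): a=-10, q=3, z=-5
After step 5 (MIN(q, a)): a=-10, q=-10, z=-5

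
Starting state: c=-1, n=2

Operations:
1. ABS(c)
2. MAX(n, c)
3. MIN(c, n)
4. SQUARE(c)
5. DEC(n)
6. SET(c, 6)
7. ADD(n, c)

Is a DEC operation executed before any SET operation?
Yes

First DEC: step 5
First SET: step 6
Since 5 < 6, DEC comes first.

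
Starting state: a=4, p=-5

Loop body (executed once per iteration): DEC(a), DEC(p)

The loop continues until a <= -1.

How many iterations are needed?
5

Tracing iterations:
Initial: a=4, p=-5
After iteration 1: a=3, p=-6
After iteration 2: a=2, p=-7
After iteration 3: a=1, p=-8
After iteration 4: a=0, p=-9
After iteration 5: a=-1, p=-10
a <= -1 now holds, so the loop exits after 5 iterations.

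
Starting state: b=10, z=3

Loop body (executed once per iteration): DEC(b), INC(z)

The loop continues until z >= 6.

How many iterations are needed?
3

Tracing iterations:
Initial: b=10, z=3
After iteration 1: b=9, z=4
After iteration 2: b=8, z=5
After iteration 3: b=7, z=6
z >= 6 now holds, so the loop exits after 3 iterations.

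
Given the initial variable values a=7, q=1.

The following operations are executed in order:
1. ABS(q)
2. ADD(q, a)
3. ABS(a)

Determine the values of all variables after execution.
{a: 7, q: 8}

Step-by-step execution:
Initial: a=7, q=1
After step 1 (ABS(q)): a=7, q=1
After step 2 (ADD(q, a)): a=7, q=8
After step 3 (ABS(a)): a=7, q=8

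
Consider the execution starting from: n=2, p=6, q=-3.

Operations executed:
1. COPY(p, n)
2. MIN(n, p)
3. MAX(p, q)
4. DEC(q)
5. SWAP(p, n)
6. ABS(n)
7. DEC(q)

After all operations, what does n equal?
n = 2

Tracing execution:
Step 1: COPY(p, n) → n = 2
Step 2: MIN(n, p) → n = 2
Step 3: MAX(p, q) → n = 2
Step 4: DEC(q) → n = 2
Step 5: SWAP(p, n) → n = 2
Step 6: ABS(n) → n = 2
Step 7: DEC(q) → n = 2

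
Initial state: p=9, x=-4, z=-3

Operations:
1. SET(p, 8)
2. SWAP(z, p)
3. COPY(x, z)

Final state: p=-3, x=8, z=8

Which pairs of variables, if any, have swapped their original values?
None

Comparing initial and final values:
z: -3 → 8
x: -4 → 8
p: 9 → -3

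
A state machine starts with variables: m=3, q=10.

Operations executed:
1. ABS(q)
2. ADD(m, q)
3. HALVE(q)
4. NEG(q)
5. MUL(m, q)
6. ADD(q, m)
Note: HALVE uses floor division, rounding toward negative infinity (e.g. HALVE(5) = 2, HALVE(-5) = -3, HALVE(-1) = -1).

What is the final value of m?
m = -65

Tracing execution:
Step 1: ABS(q) → m = 3
Step 2: ADD(m, q) → m = 13
Step 3: HALVE(q) → m = 13
Step 4: NEG(q) → m = 13
Step 5: MUL(m, q) → m = -65
Step 6: ADD(q, m) → m = -65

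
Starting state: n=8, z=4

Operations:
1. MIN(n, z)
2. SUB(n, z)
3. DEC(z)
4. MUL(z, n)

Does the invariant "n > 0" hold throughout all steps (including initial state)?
No, violated after step 2

The invariant is violated after step 2.

State at each step:
Initial: n=8, z=4
After step 1: n=4, z=4
After step 2: n=0, z=4
After step 3: n=0, z=3
After step 4: n=0, z=0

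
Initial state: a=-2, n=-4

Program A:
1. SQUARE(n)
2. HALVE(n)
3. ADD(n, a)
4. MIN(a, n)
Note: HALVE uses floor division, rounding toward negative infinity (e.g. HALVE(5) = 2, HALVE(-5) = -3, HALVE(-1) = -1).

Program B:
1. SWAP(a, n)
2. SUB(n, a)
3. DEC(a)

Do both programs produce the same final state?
No

Program A final state: a=-2, n=6
Program B final state: a=-5, n=2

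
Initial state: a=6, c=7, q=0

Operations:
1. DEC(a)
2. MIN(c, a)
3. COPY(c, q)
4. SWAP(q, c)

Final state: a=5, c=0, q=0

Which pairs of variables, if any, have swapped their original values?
None

Comparing initial and final values:
q: 0 → 0
a: 6 → 5
c: 7 → 0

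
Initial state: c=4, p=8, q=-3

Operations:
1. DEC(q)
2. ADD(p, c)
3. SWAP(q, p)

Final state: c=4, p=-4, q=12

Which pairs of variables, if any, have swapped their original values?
None

Comparing initial and final values:
p: 8 → -4
c: 4 → 4
q: -3 → 12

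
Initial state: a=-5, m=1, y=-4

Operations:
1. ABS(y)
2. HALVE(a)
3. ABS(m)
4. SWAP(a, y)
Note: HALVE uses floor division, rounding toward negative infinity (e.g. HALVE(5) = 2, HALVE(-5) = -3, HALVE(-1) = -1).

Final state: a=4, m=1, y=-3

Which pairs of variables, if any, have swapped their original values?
None

Comparing initial and final values:
a: -5 → 4
m: 1 → 1
y: -4 → -3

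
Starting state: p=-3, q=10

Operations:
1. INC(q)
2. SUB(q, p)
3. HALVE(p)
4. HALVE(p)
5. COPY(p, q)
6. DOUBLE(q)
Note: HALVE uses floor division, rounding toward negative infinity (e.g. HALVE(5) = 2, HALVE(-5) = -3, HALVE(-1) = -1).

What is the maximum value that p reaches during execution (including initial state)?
14

Values of p at each step:
Initial: p = -3
After step 1: p = -3
After step 2: p = -3
After step 3: p = -2
After step 4: p = -1
After step 5: p = 14 ← maximum
After step 6: p = 14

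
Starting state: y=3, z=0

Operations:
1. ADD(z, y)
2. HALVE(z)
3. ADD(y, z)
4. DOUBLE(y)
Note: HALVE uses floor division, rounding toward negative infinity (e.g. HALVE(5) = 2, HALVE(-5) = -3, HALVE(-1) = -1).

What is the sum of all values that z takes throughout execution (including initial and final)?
6

Values of z at each step:
Initial: z = 0
After step 1: z = 3
After step 2: z = 1
After step 3: z = 1
After step 4: z = 1
Sum = 0 + 3 + 1 + 1 + 1 = 6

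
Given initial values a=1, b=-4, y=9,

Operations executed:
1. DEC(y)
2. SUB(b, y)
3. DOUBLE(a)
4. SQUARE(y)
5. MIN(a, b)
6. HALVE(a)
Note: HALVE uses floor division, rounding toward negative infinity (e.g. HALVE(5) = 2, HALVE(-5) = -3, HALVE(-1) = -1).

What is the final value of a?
a = -6

Tracing execution:
Step 1: DEC(y) → a = 1
Step 2: SUB(b, y) → a = 1
Step 3: DOUBLE(a) → a = 2
Step 4: SQUARE(y) → a = 2
Step 5: MIN(a, b) → a = -12
Step 6: HALVE(a) → a = -6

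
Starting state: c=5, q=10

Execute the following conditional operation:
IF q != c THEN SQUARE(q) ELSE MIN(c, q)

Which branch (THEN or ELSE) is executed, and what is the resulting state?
Branch: THEN, Final state: c=5, q=100

Evaluating condition: q != c
q = 10, c = 5
Condition is True, so THEN branch executes
After SQUARE(q): c=5, q=100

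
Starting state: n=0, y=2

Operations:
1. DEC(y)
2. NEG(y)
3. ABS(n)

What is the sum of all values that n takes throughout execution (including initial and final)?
0

Values of n at each step:
Initial: n = 0
After step 1: n = 0
After step 2: n = 0
After step 3: n = 0
Sum = 0 + 0 + 0 + 0 = 0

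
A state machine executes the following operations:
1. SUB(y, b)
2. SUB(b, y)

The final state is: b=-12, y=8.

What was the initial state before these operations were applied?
b=-4, y=4

Working backwards:
Final state: b=-12, y=8
Before step 2 (SUB(b, y)): b=-4, y=8
Before step 1 (SUB(y, b)): b=-4, y=4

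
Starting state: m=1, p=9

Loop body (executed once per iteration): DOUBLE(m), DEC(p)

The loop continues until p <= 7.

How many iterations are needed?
2

Tracing iterations:
Initial: m=1, p=9
After iteration 1: m=2, p=8
After iteration 2: m=4, p=7
p <= 7 now holds, so the loop exits after 2 iterations.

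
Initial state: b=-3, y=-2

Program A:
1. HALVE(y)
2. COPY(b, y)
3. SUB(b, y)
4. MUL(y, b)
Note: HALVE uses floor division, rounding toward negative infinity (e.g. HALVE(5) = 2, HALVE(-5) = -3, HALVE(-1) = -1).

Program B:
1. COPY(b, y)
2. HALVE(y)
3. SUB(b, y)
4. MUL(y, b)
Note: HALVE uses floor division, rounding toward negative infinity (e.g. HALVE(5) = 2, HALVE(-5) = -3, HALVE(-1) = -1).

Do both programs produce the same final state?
No

Program A final state: b=0, y=0
Program B final state: b=-1, y=1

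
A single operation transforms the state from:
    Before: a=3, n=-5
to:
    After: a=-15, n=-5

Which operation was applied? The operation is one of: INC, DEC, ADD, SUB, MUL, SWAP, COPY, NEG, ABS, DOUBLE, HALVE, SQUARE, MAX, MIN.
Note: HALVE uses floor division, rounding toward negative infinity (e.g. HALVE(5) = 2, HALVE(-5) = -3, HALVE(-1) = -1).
MUL(a, n)

Analyzing the change:
Before: a=3, n=-5
After: a=-15, n=-5
Variable a changed from 3 to -15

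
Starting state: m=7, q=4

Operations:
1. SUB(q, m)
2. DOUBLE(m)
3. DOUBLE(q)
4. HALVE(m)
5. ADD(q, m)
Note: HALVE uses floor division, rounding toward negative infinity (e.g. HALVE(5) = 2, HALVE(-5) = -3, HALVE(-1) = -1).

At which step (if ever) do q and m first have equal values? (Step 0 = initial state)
Never

q and m never become equal during execution.

Comparing values at each step:
Initial: q=4, m=7
After step 1: q=-3, m=7
After step 2: q=-3, m=14
After step 3: q=-6, m=14
After step 4: q=-6, m=7
After step 5: q=1, m=7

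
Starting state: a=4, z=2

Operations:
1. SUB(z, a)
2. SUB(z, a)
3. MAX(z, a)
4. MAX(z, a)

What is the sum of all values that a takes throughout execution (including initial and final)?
20

Values of a at each step:
Initial: a = 4
After step 1: a = 4
After step 2: a = 4
After step 3: a = 4
After step 4: a = 4
Sum = 4 + 4 + 4 + 4 + 4 = 20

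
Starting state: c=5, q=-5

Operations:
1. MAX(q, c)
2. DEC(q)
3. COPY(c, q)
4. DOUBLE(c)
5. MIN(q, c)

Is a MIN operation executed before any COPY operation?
No

First MIN: step 5
First COPY: step 3
Since 5 > 3, COPY comes first.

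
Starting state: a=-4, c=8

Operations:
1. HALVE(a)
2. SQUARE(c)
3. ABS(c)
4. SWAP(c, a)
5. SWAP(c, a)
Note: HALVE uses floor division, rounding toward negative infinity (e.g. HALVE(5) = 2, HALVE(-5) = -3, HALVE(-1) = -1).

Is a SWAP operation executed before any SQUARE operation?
No

First SWAP: step 4
First SQUARE: step 2
Since 4 > 2, SQUARE comes first.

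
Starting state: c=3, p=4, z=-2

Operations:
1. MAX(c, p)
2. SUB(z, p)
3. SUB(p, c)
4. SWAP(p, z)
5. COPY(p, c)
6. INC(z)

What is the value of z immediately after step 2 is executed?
z = -6

Tracing z through execution:
Initial: z = -2
After step 1 (MAX(c, p)): z = -2
After step 2 (SUB(z, p)): z = -6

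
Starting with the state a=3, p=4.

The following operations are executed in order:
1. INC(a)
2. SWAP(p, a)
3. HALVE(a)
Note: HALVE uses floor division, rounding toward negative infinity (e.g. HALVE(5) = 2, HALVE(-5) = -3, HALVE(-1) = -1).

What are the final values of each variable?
{a: 2, p: 4}

Step-by-step execution:
Initial: a=3, p=4
After step 1 (INC(a)): a=4, p=4
After step 2 (SWAP(p, a)): a=4, p=4
After step 3 (HALVE(a)): a=2, p=4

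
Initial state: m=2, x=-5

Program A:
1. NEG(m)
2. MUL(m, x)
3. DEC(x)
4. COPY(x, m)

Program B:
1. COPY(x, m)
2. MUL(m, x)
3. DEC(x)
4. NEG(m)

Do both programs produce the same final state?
No

Program A final state: m=10, x=10
Program B final state: m=-4, x=1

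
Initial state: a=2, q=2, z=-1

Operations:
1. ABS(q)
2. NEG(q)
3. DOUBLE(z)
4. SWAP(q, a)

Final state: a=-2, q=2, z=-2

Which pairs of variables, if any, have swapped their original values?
None

Comparing initial and final values:
a: 2 → -2
z: -1 → -2
q: 2 → 2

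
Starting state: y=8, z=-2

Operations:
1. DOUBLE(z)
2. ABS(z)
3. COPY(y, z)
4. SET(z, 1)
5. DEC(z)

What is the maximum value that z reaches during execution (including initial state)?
4

Values of z at each step:
Initial: z = -2
After step 1: z = -4
After step 2: z = 4 ← maximum
After step 3: z = 4
After step 4: z = 1
After step 5: z = 0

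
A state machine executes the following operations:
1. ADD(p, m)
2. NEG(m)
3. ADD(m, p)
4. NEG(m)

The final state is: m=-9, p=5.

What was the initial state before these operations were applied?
m=-4, p=9

Working backwards:
Final state: m=-9, p=5
Before step 4 (NEG(m)): m=9, p=5
Before step 3 (ADD(m, p)): m=4, p=5
Before step 2 (NEG(m)): m=-4, p=5
Before step 1 (ADD(p, m)): m=-4, p=9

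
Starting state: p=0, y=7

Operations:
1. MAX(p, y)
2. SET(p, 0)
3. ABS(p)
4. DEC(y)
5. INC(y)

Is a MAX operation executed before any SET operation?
Yes

First MAX: step 1
First SET: step 2
Since 1 < 2, MAX comes first.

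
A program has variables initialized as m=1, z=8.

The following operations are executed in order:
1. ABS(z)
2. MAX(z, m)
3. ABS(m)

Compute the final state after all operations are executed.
{m: 1, z: 8}

Step-by-step execution:
Initial: m=1, z=8
After step 1 (ABS(z)): m=1, z=8
After step 2 (MAX(z, m)): m=1, z=8
After step 3 (ABS(m)): m=1, z=8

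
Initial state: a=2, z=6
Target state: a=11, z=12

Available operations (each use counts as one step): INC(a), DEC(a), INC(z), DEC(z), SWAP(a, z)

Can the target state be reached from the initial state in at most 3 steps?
No

The target state cannot be reached within 3 steps.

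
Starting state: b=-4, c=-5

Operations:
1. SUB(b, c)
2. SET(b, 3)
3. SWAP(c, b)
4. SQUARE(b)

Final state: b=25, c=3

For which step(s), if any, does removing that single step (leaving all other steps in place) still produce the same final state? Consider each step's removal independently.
Step(s) 1

Testing removal of each single step:
Without step 1: final = b=25, c=3 (same)
Without step 2: final = b=25, c=1 (different)
Without step 3: final = b=9, c=-5 (different)
Without step 4: final = b=-5, c=3 (different)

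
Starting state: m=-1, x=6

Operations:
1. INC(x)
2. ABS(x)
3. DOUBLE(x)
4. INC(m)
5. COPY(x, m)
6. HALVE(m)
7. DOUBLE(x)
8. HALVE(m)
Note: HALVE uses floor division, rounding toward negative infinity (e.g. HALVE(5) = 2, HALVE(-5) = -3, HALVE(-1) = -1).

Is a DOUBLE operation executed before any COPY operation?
Yes

First DOUBLE: step 3
First COPY: step 5
Since 3 < 5, DOUBLE comes first.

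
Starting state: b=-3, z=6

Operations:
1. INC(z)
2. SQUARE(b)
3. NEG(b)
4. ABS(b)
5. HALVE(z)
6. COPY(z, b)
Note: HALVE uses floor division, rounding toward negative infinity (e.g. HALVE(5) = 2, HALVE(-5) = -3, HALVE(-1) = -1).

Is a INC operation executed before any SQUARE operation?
Yes

First INC: step 1
First SQUARE: step 2
Since 1 < 2, INC comes first.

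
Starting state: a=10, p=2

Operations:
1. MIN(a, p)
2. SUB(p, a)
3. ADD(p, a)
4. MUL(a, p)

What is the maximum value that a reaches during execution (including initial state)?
10

Values of a at each step:
Initial: a = 10 ← maximum
After step 1: a = 2
After step 2: a = 2
After step 3: a = 2
After step 4: a = 4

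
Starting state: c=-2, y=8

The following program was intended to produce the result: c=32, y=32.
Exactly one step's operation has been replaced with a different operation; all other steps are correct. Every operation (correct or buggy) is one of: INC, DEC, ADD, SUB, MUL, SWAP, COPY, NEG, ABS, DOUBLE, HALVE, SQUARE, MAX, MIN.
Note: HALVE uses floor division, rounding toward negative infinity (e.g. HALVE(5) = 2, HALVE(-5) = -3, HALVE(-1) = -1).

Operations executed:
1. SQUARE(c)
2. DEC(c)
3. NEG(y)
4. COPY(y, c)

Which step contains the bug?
Step 2

Trace with buggy code:
Initial: c=-2, y=8
After step 1: c=4, y=8
After step 2: c=3, y=8
After step 3: c=3, y=-8
After step 4: c=3, y=3
Actual final c=3, y=3 ≠ expected c=32, y=32.
Step 2 is the only position where a single-operation replacement can produce the expected result.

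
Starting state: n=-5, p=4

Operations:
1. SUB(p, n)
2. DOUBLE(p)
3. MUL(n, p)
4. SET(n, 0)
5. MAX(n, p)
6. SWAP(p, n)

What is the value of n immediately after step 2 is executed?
n = -5

Tracing n through execution:
Initial: n = -5
After step 1 (SUB(p, n)): n = -5
After step 2 (DOUBLE(p)): n = -5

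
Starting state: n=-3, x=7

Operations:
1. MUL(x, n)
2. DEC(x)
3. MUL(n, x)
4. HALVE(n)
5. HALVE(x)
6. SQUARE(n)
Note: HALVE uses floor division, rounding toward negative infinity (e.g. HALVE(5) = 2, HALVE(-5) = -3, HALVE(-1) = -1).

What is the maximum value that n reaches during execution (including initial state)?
1089

Values of n at each step:
Initial: n = -3
After step 1: n = -3
After step 2: n = -3
After step 3: n = 66
After step 4: n = 33
After step 5: n = 33
After step 6: n = 1089 ← maximum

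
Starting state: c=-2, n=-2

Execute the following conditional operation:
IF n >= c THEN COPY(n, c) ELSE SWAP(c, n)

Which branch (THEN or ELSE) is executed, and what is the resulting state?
Branch: THEN, Final state: c=-2, n=-2

Evaluating condition: n >= c
n = -2, c = -2
Condition is True, so THEN branch executes
After COPY(n, c): c=-2, n=-2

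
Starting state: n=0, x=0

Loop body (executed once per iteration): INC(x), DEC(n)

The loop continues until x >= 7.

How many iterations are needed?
7

Tracing iterations:
Initial: n=0, x=0
After iteration 1: n=-1, x=1
After iteration 2: n=-2, x=2
After iteration 3: n=-3, x=3
After iteration 4: n=-4, x=4
After iteration 5: n=-5, x=5
After iteration 6: n=-6, x=6
After iteration 7: n=-7, x=7
x >= 7 now holds, so the loop exits after 7 iterations.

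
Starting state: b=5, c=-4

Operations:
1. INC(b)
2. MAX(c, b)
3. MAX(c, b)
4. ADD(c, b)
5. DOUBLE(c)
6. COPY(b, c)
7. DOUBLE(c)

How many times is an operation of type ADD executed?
1

Counting ADD operations:
Step 4: ADD(c, b) ← ADD
Total: 1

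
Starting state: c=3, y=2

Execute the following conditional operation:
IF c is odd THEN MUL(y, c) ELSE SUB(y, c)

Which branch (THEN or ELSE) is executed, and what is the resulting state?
Branch: THEN, Final state: c=3, y=6

Evaluating condition: c is odd
Condition is True, so THEN branch executes
After MUL(y, c): c=3, y=6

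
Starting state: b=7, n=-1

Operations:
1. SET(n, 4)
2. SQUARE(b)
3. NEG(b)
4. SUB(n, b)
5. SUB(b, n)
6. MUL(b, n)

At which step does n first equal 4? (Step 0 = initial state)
Step 1

Tracing n:
Initial: n = -1
After step 1: n = 4 ← first occurrence
After step 2: n = 4
After step 3: n = 4
After step 4: n = 53
After step 5: n = 53
After step 6: n = 53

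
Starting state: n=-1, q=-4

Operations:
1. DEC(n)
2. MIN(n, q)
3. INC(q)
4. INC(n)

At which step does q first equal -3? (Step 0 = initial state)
Step 3

Tracing q:
Initial: q = -4
After step 1: q = -4
After step 2: q = -4
After step 3: q = -3 ← first occurrence
After step 4: q = -3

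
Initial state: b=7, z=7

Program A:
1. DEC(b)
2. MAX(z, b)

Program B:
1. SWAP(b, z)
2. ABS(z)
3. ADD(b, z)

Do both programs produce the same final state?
No

Program A final state: b=6, z=7
Program B final state: b=14, z=7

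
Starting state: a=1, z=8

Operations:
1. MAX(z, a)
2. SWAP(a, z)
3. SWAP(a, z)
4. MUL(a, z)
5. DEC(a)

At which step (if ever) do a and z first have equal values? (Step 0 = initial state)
Step 4

a and z first become equal after step 4.

Comparing values at each step:
Initial: a=1, z=8
After step 1: a=1, z=8
After step 2: a=8, z=1
After step 3: a=1, z=8
After step 4: a=8, z=8 ← equal!
After step 5: a=7, z=8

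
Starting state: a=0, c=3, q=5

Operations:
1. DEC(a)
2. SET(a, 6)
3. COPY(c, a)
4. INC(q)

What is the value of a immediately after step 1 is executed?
a = -1

Tracing a through execution:
Initial: a = 0
After step 1 (DEC(a)): a = -1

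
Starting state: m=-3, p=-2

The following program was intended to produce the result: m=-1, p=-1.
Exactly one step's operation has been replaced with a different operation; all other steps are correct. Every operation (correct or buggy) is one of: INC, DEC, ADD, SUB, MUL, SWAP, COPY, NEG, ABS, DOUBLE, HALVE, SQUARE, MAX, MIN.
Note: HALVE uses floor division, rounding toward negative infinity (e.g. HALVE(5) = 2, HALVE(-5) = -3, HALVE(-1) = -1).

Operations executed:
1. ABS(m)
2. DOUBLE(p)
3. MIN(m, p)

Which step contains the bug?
Step 2

Trace with buggy code:
Initial: m=-3, p=-2
After step 1: m=3, p=-2
After step 2: m=3, p=-4
After step 3: m=-4, p=-4
Actual final m=-4, p=-4 ≠ expected m=-1, p=-1.
Step 2 is the only position where a single-operation replacement can produce the expected result.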